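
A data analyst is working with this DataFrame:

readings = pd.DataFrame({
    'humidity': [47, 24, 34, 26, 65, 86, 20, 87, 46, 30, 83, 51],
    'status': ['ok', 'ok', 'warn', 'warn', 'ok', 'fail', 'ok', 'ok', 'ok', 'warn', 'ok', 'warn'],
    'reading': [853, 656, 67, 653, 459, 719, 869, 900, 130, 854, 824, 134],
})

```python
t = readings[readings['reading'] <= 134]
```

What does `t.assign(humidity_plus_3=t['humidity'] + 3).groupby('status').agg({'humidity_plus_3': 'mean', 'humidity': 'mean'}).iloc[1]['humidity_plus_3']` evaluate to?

filter rows where reading <= 134:
    humidity status  reading
2         34   warn       67
8         46     ok      130
11        51   warn      134
add column humidity_plus_3 = t['humidity'] + 3:
    humidity status  reading  humidity_plus_3
2         34   warn       67               37
8         46     ok      130               49
11        51   warn      134               54
group by status: mean(humidity_plus_3), mean(humidity):
        humidity_plus_3  humidity
status                           
ok                 49.0      46.0
warn               45.5      42.5
Reading off the value at position 1, column 'humidity_plus_3', we get 45.5.

45.5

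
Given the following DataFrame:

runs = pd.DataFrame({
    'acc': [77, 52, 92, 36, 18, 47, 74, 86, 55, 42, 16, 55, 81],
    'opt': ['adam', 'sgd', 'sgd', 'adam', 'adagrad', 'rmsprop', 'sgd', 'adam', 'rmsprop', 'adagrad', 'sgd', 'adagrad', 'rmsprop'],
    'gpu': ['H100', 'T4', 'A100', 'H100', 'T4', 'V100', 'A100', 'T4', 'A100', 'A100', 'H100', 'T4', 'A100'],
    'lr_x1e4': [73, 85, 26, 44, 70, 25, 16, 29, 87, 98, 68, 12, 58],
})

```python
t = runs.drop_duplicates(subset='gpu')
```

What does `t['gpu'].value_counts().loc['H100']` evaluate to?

1

drop duplicate gpu (keep=first):
   acc      opt   gpu  lr_x1e4
0   77     adam  H100       73
1   52      sgd    T4       85
2   92      sgd  A100       26
5   47  rmsprop  V100       25
value_counts of gpu:
gpu
H100    1
T4      1
A100    1
V100    1
Name: count, dtype: int64
Taking the value at index 'H100' gives 1.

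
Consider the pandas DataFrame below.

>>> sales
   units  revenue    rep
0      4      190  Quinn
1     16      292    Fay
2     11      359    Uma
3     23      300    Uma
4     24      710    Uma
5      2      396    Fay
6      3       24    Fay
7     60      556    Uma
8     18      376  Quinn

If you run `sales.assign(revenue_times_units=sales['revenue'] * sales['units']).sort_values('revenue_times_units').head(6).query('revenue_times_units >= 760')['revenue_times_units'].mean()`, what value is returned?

add column revenue_times_units = sales['revenue'] * sales['units']:
   units  revenue    rep  revenue_times_units
0      4      190  Quinn                  760
1     16      292    Fay                 4672
2     11      359    Uma                 3949
3     23      300    Uma                 6900
4     24      710    Uma                17040
5      2      396    Fay                  792
6      3       24    Fay                   72
7     60      556    Uma                33360
8     18      376  Quinn                 6768
sort by revenue_times_units:
   units  revenue    rep  revenue_times_units
6      3       24    Fay                   72
0      4      190  Quinn                  760
5      2      396    Fay                  792
2     11      359    Uma                 3949
1     16      292    Fay                 4672
8     18      376  Quinn                 6768
3     23      300    Uma                 6900
4     24      710    Uma                17040
7     60      556    Uma                33360
take first 6 rows:
   units  revenue    rep  revenue_times_units
6      3       24    Fay                   72
0      4      190  Quinn                  760
5      2      396    Fay                  792
2     11      359    Uma                 3949
1     16      292    Fay                 4672
8     18      376  Quinn                 6768
filter rows where revenue_times_units >= 760:
   units  revenue    rep  revenue_times_units
0      4      190  Quinn                  760
5      2      396    Fay                  792
2     11      359    Uma                 3949
1     16      292    Fay                 4672
8     18      376  Quinn                 6768
Taking the mean of column 'revenue_times_units' gives 3388.2.

3388.2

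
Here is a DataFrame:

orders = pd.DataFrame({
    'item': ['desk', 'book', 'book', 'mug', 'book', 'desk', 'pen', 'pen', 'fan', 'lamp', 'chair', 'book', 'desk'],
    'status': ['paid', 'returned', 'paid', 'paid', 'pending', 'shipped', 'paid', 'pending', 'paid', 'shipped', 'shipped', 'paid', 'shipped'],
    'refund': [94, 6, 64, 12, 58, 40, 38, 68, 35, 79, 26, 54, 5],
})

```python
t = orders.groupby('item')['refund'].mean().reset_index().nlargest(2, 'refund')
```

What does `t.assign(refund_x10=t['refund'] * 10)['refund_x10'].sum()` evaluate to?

1320.0

group by item, mean of refund:
item
book     45.500000
chair    26.000000
desk     46.333333
fan      35.000000
lamp     79.000000
mug      12.000000
pen      53.000000
Name: refund, dtype: float64
reset_index():
    item     refund
0   book  45.500000
1  chair  26.000000
2   desk  46.333333
3    fan  35.000000
4   lamp  79.000000
5    mug  12.000000
6    pen  53.000000
take 2 rows with largest refund:
   item  refund
4  lamp    79.0
6   pen    53.0
add column refund_x10 = t['refund'] * 10:
   item  refund  refund_x10
4  lamp    79.0       790.0
6   pen    53.0       530.0
Finally, sum of column 'refund_x10' = 1320.0.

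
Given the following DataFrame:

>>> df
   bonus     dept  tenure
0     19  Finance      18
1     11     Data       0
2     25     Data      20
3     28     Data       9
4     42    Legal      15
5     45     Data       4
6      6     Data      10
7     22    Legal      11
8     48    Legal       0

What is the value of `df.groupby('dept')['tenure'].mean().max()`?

18.0

group by dept, mean of tenure:
dept
Data        8.600000
Finance    18.000000
Legal       8.666667
Name: tenure, dtype: float64
Then the max of the resulting series: 18.0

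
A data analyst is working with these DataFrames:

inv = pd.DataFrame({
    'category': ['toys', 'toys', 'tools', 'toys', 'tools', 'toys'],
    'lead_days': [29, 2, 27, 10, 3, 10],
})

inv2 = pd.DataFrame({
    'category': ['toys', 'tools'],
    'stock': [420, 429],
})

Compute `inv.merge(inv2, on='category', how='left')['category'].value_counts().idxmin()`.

merge on 'category' (how='left') → 6 rows:
  category  lead_days  stock
0     toys         29    420
1     toys          2    420
2    tools         27    429
3     toys         10    420
4    tools          3    429
5     toys         10    420
value_counts of category:
category
toys     4
tools    2
Name: count, dtype: int64
Reading off the label with the smallest value, we get tools.

tools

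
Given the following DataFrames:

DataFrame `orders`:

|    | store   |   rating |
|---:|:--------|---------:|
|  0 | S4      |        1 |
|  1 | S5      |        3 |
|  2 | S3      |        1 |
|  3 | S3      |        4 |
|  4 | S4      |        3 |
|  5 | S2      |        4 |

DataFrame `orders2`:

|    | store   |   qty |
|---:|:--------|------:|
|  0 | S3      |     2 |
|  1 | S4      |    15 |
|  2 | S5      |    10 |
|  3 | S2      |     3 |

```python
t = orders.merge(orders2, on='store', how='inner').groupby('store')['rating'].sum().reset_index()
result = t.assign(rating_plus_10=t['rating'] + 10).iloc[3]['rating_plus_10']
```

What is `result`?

merge on 'store' (how='inner') → 6 rows:
  store  rating  qty
0    S4       1   15
1    S5       3   10
2    S3       1    2
3    S3       4    2
4    S4       3   15
5    S2       4    3
group by store, sum of rating:
store
S2    4
S3    5
S4    4
S5    3
Name: rating, dtype: int64
reset_index():
  store  rating
0    S2       4
1    S3       5
2    S4       4
3    S5       3
add column rating_plus_10 = t['rating'] + 10:
  store  rating  rating_plus_10
0    S2       4              14
1    S3       5              15
2    S4       4              14
3    S5       3              13
Reading off the value at position 3, column 'rating_plus_10', we get 13.

13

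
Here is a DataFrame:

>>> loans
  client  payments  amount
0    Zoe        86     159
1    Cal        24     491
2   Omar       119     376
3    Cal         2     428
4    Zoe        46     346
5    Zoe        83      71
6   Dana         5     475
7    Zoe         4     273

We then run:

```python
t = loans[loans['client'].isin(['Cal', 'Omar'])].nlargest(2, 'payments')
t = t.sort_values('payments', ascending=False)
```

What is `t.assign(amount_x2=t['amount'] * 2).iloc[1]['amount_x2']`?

982

filter rows where client in ['Cal', 'Omar']:
  client  payments  amount
1    Cal        24     491
2   Omar       119     376
3    Cal         2     428
take 2 rows with largest payments:
  client  payments  amount
2   Omar       119     376
1    Cal        24     491
sort by payments descending:
  client  payments  amount
2   Omar       119     376
1    Cal        24     491
add column amount_x2 = t['amount'] * 2:
  client  payments  amount  amount_x2
2   Omar       119     376        752
1    Cal        24     491        982
Hence 982.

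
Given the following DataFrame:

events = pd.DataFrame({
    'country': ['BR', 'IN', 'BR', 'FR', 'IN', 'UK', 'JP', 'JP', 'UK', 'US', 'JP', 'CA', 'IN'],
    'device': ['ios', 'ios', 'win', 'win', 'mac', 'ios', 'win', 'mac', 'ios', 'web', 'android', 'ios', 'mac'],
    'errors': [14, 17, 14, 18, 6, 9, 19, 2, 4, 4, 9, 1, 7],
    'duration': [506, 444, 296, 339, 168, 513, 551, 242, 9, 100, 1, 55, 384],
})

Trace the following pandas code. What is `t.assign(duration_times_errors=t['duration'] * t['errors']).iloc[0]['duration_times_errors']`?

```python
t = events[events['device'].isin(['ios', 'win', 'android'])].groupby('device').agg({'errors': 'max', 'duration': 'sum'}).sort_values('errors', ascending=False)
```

filter rows where device in ['ios', 'win', 'android']:
   country   device  errors  duration
0       BR      ios      14       506
1       IN      ios      17       444
2       BR      win      14       296
3       FR      win      18       339
5       UK      ios       9       513
6       JP      win      19       551
8       UK      ios       4         9
10      JP  android       9         1
11      CA      ios       1        55
group by device: max(errors), sum(duration):
         errors  duration
device                   
android       9         1
ios          17      1527
win          19      1186
sort by errors descending:
         errors  duration
device                   
win          19      1186
ios          17      1527
android       9         1
add column duration_times_errors = t['duration'] * t['errors']:
         errors  duration  duration_times_errors
device                                          
win          19      1186                  22534
ios          17      1527                  25959
android       9         1                      9

22534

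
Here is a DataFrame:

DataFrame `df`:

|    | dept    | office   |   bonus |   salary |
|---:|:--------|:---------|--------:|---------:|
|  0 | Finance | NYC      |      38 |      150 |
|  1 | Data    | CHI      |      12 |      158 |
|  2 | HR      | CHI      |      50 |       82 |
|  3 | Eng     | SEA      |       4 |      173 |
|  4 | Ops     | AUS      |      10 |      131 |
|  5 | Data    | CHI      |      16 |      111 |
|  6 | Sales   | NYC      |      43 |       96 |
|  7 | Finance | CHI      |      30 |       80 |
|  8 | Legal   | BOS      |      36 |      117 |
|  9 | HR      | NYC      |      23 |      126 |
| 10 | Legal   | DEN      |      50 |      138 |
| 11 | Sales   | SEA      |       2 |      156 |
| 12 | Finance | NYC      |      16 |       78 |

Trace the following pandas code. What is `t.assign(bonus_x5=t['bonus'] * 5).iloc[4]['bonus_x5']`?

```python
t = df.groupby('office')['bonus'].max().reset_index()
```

215

group by office, max of bonus:
office
AUS    10
BOS    36
CHI    50
DEN    50
NYC    43
SEA     4
Name: bonus, dtype: int64
reset_index():
  office  bonus
0    AUS     10
1    BOS     36
2    CHI     50
3    DEN     50
4    NYC     43
5    SEA      4
add column bonus_x5 = t['bonus'] * 5:
  office  bonus  bonus_x5
0    AUS     10        50
1    BOS     36       180
2    CHI     50       250
3    DEN     50       250
4    NYC     43       215
5    SEA      4        20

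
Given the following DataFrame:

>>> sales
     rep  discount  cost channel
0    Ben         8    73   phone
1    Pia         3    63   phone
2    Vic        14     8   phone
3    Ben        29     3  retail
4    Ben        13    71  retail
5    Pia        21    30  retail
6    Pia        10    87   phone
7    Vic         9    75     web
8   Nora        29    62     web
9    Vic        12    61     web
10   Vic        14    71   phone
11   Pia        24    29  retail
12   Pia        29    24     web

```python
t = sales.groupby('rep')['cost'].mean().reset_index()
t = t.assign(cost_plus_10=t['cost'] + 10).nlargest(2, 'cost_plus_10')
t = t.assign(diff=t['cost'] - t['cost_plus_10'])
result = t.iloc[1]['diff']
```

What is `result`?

-10.0

group by rep, mean of cost:
rep
Ben     49.00
Nora    62.00
Pia     46.60
Vic     53.75
Name: cost, dtype: float64
reset_index():
    rep   cost
0   Ben  49.00
1  Nora  62.00
2   Pia  46.60
3   Vic  53.75
add column cost_plus_10 = t['cost'] + 10:
    rep   cost  cost_plus_10
0   Ben  49.00         59.00
1  Nora  62.00         72.00
2   Pia  46.60         56.60
3   Vic  53.75         63.75
take 2 rows with largest cost_plus_10:
    rep   cost  cost_plus_10
1  Nora  62.00         72.00
3   Vic  53.75         63.75
add column diff = t['cost'] - t['cost_plus_10']:
    rep   cost  cost_plus_10  diff
1  Nora  62.00         72.00 -10.0
3   Vic  53.75         63.75 -10.0
Finally, value at position 1, column 'diff' = -10.0.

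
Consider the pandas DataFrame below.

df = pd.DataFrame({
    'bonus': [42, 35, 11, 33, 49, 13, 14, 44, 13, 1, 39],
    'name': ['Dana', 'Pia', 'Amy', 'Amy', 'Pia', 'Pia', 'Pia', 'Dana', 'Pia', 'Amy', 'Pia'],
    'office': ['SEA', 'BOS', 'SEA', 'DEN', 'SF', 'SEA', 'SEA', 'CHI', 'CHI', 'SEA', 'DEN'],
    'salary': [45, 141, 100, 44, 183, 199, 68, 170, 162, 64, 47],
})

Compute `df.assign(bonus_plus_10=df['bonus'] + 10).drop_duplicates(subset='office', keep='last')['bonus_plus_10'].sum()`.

187

add column bonus_plus_10 = df['bonus'] + 10:
    bonus  name office  salary  bonus_plus_10
0      42  Dana    SEA      45             52
1      35   Pia    BOS     141             45
2      11   Amy    SEA     100             21
3      33   Amy    DEN      44             43
4      49   Pia     SF     183             59
5      13   Pia    SEA     199             23
6      14   Pia    SEA      68             24
7      44  Dana    CHI     170             54
8      13   Pia    CHI     162             23
9       1   Amy    SEA      64             11
10     39   Pia    DEN      47             49
drop duplicate office (keep=last):
    bonus name office  salary  bonus_plus_10
1      35  Pia    BOS     141             45
4      49  Pia     SF     183             59
8      13  Pia    CHI     162             23
9       1  Amy    SEA      64             11
10     39  Pia    DEN      47             49
Finally, sum of column 'bonus_plus_10' = 187.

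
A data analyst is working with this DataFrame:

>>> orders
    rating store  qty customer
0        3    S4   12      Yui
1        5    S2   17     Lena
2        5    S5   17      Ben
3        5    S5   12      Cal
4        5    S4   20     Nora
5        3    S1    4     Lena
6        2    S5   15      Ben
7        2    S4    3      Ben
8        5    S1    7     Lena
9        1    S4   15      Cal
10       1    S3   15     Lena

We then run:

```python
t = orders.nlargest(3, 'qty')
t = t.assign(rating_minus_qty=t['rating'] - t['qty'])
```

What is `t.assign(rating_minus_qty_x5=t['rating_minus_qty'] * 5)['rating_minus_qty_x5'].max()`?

-60

take 3 rows with largest qty:
   rating store  qty customer
4       5    S4   20     Nora
1       5    S2   17     Lena
2       5    S5   17      Ben
add column rating_minus_qty = t['rating'] - t['qty']:
   rating store  qty customer  rating_minus_qty
4       5    S4   20     Nora               -15
1       5    S2   17     Lena               -12
2       5    S5   17      Ben               -12
add column rating_minus_qty_x5 = t['rating_minus_qty'] * 5:
   rating store  qty customer  rating_minus_qty  rating_minus_qty_x5
4       5    S4   20     Nora               -15                  -75
1       5    S2   17     Lena               -12                  -60
2       5    S5   17      Ben               -12                  -60
Finally, max of column 'rating_minus_qty_x5' = -60.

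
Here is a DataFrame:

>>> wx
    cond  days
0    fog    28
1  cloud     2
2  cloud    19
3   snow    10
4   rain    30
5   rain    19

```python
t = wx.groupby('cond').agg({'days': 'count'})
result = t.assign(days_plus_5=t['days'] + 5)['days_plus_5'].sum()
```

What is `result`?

26

group by cond, count of days:
       days
cond       
cloud     2
fog       1
rain      2
snow      1
add column days_plus_5 = t['days'] + 5:
       days  days_plus_5
cond                    
cloud     2            7
fog       1            6
rain      2            7
snow      1            6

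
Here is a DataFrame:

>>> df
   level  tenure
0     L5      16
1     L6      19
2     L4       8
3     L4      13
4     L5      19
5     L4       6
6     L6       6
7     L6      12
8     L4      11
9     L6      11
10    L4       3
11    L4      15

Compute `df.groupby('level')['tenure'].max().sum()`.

group by level, max of tenure:
level
L4    15
L5    19
L6    19
Name: tenure, dtype: int64
Taking the sum of the resulting series gives 53.

53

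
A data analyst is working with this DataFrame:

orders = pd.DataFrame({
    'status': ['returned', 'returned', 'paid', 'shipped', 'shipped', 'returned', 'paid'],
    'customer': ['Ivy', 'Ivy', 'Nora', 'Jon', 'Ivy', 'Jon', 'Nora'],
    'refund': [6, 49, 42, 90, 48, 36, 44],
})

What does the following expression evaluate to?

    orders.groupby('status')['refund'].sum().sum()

group by status, sum of refund:
status
paid         86
returned     91
shipped     138
Name: refund, dtype: int64
Then the sum of the resulting series: 315

315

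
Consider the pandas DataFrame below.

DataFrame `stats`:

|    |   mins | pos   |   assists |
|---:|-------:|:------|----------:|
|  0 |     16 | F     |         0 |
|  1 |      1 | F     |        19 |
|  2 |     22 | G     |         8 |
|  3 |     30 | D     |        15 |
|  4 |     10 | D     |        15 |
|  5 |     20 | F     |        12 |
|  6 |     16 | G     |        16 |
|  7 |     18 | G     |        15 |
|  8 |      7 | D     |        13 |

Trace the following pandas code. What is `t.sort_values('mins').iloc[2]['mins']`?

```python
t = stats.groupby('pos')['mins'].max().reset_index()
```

30

group by pos, max of mins:
pos
D    30
F    20
G    22
Name: mins, dtype: int64
reset_index():
  pos  mins
0   D    30
1   F    20
2   G    22
sort by mins:
  pos  mins
1   F    20
2   G    22
0   D    30
Taking the value at position 2, column 'mins' gives 30.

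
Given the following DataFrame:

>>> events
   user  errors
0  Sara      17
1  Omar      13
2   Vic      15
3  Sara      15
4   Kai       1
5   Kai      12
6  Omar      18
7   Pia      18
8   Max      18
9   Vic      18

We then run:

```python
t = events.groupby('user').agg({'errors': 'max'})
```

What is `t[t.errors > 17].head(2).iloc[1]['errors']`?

18

group by user, max of errors:
      errors
user        
Kai       12
Max       18
Omar      18
Pia       18
Sara      17
Vic       18
filter rows where errors > 17:
      errors
user        
Max       18
Omar      18
Pia       18
Vic       18
take first 2 rows:
      errors
user        
Max       18
Omar      18
Finally, value at position 1, column 'errors' = 18.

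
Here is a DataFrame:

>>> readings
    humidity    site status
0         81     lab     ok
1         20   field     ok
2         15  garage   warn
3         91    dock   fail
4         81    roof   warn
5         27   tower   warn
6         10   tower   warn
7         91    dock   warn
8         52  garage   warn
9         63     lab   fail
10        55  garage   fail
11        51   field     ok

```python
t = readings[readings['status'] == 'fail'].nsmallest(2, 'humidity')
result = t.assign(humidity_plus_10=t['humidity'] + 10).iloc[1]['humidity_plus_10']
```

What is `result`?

filter rows where status == 'fail':
    humidity    site status
3         91    dock   fail
9         63     lab   fail
10        55  garage   fail
take 2 rows with smallest humidity:
    humidity    site status
10        55  garage   fail
9         63     lab   fail
add column humidity_plus_10 = t['humidity'] + 10:
    humidity    site status  humidity_plus_10
10        55  garage   fail                65
9         63     lab   fail                73
The value at position 1, column 'humidity_plus_10' is 73.

73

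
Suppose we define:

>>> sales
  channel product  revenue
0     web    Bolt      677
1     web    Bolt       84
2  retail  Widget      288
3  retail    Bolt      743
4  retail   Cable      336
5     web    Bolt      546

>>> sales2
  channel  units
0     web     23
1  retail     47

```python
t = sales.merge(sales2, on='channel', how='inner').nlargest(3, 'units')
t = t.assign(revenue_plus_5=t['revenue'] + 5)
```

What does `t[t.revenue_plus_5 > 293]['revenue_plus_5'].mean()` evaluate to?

merge on 'channel' (how='inner') → 6 rows:
  channel product  revenue  units
0     web    Bolt      677     23
1     web    Bolt       84     23
2  retail  Widget      288     47
3  retail    Bolt      743     47
4  retail   Cable      336     47
5     web    Bolt      546     23
take 3 rows with largest units:
  channel product  revenue  units
2  retail  Widget      288     47
3  retail    Bolt      743     47
4  retail   Cable      336     47
add column revenue_plus_5 = t['revenue'] + 5:
  channel product  revenue  units  revenue_plus_5
2  retail  Widget      288     47             293
3  retail    Bolt      743     47             748
4  retail   Cable      336     47             341
filter rows where revenue_plus_5 > 293:
  channel product  revenue  units  revenue_plus_5
3  retail    Bolt      743     47             748
4  retail   Cable      336     47             341
The mean of column 'revenue_plus_5' is 544.5.

544.5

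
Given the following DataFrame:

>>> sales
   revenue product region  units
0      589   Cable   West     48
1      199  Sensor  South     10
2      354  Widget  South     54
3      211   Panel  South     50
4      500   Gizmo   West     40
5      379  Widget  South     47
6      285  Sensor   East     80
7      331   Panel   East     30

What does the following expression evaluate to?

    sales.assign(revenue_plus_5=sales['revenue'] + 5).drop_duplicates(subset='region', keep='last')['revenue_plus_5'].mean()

add column revenue_plus_5 = sales['revenue'] + 5:
   revenue product region  units  revenue_plus_5
0      589   Cable   West     48             594
1      199  Sensor  South     10             204
2      354  Widget  South     54             359
3      211   Panel  South     50             216
4      500   Gizmo   West     40             505
5      379  Widget  South     47             384
6      285  Sensor   East     80             290
7      331   Panel   East     30             336
drop duplicate region (keep=last):
   revenue product region  units  revenue_plus_5
4      500   Gizmo   West     40             505
5      379  Widget  South     47             384
7      331   Panel   East     30             336
Reading off the mean of column 'revenue_plus_5', we get 408.333333333.

408.333333333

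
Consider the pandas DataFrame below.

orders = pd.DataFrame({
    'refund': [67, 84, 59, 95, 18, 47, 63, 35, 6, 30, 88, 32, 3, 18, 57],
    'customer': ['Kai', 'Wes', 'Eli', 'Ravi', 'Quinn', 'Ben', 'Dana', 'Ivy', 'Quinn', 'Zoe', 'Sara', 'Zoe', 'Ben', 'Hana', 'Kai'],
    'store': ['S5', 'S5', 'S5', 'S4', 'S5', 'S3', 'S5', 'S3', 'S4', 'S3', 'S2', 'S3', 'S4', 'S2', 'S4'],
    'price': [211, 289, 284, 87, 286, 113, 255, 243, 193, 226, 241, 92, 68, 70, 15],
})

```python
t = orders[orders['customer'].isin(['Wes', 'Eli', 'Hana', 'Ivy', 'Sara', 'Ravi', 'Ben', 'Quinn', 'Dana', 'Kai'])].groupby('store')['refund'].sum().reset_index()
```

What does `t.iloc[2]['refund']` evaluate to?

filter rows where customer in ['Wes', 'Eli', 'Hana', 'Ivy', 'Sara', 'Ravi', 'Ben', 'Quinn', 'Dana', 'Kai']:
    refund customer store  price
0       67      Kai    S5    211
1       84      Wes    S5    289
2       59      Eli    S5    284
3       95     Ravi    S4     87
4       18    Quinn    S5    286
5       47      Ben    S3    113
6       63     Dana    S5    255
7       35      Ivy    S3    243
8        6    Quinn    S4    193
10      88     Sara    S2    241
12       3      Ben    S4     68
13      18     Hana    S2     70
14      57      Kai    S4     15
group by store, sum of refund:
store
S2    106
S3     82
S4    161
S5    291
Name: refund, dtype: int64
reset_index():
  store  refund
0    S2     106
1    S3      82
2    S4     161
3    S5     291
Reading off the value at position 2, column 'refund', we get 161.

161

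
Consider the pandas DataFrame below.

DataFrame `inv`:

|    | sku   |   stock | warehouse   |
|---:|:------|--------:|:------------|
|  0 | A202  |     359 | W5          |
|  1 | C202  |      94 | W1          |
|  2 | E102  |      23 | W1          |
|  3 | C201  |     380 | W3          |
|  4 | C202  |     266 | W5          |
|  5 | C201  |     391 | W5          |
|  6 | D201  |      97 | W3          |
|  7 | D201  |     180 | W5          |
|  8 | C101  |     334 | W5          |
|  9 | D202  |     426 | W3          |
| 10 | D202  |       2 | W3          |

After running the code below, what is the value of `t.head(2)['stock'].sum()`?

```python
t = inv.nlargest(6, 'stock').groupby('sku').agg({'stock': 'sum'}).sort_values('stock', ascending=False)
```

1197

take 6 rows with largest stock:
    sku  stock warehouse
9  D202    426        W3
5  C201    391        W5
3  C201    380        W3
0  A202    359        W5
8  C101    334        W5
4  C202    266        W5
group by sku, sum of stock:
      stock
sku        
A202    359
C101    334
C201    771
C202    266
D202    426
sort by stock descending:
      stock
sku        
C201    771
D202    426
A202    359
C101    334
C202    266
take first 2 rows:
      stock
sku        
C201    771
D202    426
Then the sum of column 'stock': 1197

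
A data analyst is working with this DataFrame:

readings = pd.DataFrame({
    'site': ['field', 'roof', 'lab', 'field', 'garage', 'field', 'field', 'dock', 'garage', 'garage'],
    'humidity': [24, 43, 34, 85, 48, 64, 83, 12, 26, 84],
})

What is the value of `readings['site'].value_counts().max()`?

value_counts of site:
site
field     4
garage    3
roof      1
lab       1
dock      1
Name: count, dtype: int64
Hence 4.

4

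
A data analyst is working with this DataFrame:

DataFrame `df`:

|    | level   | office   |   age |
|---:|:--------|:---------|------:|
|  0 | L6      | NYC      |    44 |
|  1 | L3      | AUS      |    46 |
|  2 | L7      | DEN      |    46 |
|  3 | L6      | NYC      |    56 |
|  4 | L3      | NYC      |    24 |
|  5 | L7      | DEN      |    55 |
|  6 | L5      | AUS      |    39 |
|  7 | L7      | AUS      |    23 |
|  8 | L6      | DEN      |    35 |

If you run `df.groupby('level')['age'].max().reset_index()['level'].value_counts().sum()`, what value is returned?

group by level, max of age:
level
L3    46
L5    39
L6    56
L7    55
Name: age, dtype: int64
reset_index():
  level  age
0    L3   46
1    L5   39
2    L6   56
3    L7   55
value_counts of level:
level
L3    1
L5    1
L6    1
L7    1
Name: count, dtype: int64

4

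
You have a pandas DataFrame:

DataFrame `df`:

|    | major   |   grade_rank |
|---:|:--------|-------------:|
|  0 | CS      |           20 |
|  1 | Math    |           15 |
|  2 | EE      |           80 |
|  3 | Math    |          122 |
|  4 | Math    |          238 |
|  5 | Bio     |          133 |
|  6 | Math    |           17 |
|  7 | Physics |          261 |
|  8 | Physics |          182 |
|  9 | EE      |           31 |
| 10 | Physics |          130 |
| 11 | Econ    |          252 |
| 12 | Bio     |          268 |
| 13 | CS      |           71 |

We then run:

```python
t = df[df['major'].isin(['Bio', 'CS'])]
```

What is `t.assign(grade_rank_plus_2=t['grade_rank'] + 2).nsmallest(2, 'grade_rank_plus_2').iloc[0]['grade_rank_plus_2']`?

22

filter rows where major in ['Bio', 'CS']:
   major  grade_rank
0     CS          20
5    Bio         133
12   Bio         268
13    CS          71
add column grade_rank_plus_2 = t['grade_rank'] + 2:
   major  grade_rank  grade_rank_plus_2
0     CS          20                 22
5    Bio         133                135
12   Bio         268                270
13    CS          71                 73
take 2 rows with smallest grade_rank_plus_2:
   major  grade_rank  grade_rank_plus_2
0     CS          20                 22
13    CS          71                 73
Then the value at position 0, column 'grade_rank_plus_2': 22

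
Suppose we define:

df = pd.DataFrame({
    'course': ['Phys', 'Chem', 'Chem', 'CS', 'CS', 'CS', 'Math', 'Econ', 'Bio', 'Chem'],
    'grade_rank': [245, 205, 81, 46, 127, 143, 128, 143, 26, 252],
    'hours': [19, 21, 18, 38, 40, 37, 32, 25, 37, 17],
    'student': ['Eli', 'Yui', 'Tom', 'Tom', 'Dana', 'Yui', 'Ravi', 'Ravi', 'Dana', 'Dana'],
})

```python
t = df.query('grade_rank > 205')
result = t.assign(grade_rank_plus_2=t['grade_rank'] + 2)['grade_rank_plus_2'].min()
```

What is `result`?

247

filter rows where grade_rank > 205:
  course  grade_rank  hours student
0   Phys         245     19     Eli
9   Chem         252     17    Dana
add column grade_rank_plus_2 = t['grade_rank'] + 2:
  course  grade_rank  hours student  grade_rank_plus_2
0   Phys         245     19     Eli                247
9   Chem         252     17    Dana                254
So min() = 247.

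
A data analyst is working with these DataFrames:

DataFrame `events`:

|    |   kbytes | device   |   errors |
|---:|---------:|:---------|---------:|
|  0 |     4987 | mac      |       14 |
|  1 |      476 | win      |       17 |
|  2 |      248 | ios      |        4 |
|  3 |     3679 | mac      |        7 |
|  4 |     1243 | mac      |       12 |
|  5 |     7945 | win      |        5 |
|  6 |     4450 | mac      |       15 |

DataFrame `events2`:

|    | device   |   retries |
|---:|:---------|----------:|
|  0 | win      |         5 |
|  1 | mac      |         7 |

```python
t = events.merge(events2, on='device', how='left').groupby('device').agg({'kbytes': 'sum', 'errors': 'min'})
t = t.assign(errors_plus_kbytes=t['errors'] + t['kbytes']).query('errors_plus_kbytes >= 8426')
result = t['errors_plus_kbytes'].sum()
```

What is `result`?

22792

merge on 'device' (how='left') → 7 rows:
   kbytes device  errors  retries
0    4987    mac      14      7.0
1     476    win      17      5.0
2     248    ios       4      NaN
3    3679    mac       7      7.0
4    1243    mac      12      7.0
5    7945    win       5      5.0
6    4450    mac      15      7.0
group by device: sum(kbytes), min(errors):
        kbytes  errors
device                
ios        248       4
mac      14359       7
win       8421       5
add column errors_plus_kbytes = t['errors'] + t['kbytes']:
        kbytes  errors  errors_plus_kbytes
device                                    
ios        248       4                 252
mac      14359       7               14366
win       8421       5                8426
filter rows where errors_plus_kbytes >= 8426:
        kbytes  errors  errors_plus_kbytes
device                                    
mac      14359       7               14366
win       8421       5                8426
The sum of column 'errors_plus_kbytes' is 22792.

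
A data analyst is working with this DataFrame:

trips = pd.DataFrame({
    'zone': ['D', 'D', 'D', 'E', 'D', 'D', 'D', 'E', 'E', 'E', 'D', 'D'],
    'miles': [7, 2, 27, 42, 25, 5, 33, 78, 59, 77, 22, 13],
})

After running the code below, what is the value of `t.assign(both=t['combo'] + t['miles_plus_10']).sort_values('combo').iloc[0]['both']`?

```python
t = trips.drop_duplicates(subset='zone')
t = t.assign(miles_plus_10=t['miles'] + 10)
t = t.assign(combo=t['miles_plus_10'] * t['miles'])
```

drop duplicate zone (keep=first):
  zone  miles
0    D      7
3    E     42
add column miles_plus_10 = t['miles'] + 10:
  zone  miles  miles_plus_10
0    D      7             17
3    E     42             52
add column combo = t['miles_plus_10'] * t['miles']:
  zone  miles  miles_plus_10  combo
0    D      7             17    119
3    E     42             52   2184
add column both = t['combo'] + t['miles_plus_10']:
  zone  miles  miles_plus_10  combo  both
0    D      7             17    119   136
3    E     42             52   2184  2236
sort by combo:
  zone  miles  miles_plus_10  combo  both
0    D      7             17    119   136
3    E     42             52   2184  2236
Finally, value at position 0, column 'both' = 136.

136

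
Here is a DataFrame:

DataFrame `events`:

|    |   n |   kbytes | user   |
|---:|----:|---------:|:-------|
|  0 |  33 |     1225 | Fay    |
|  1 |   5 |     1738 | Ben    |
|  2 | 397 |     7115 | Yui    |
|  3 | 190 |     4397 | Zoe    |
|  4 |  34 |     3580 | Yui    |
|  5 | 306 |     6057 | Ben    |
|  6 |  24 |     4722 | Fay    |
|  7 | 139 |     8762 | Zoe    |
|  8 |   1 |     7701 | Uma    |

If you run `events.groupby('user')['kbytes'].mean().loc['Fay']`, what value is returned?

2973.5

group by user, mean of kbytes:
user
Ben    3897.5
Fay    2973.5
Uma    7701.0
Yui    5347.5
Zoe    6579.5
Name: kbytes, dtype: float64
value at index 'Fay' → 2973.5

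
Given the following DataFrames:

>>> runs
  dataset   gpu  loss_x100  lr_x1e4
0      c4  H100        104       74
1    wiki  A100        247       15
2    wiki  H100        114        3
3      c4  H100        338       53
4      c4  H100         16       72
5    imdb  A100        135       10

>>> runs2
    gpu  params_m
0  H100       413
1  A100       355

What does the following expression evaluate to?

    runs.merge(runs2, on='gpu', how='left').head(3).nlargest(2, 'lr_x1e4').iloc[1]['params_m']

355

merge on 'gpu' (how='left') → 6 rows:
  dataset   gpu  loss_x100  lr_x1e4  params_m
0      c4  H100        104       74       413
1    wiki  A100        247       15       355
2    wiki  H100        114        3       413
3      c4  H100        338       53       413
4      c4  H100         16       72       413
5    imdb  A100        135       10       355
take first 3 rows:
  dataset   gpu  loss_x100  lr_x1e4  params_m
0      c4  H100        104       74       413
1    wiki  A100        247       15       355
2    wiki  H100        114        3       413
take 2 rows with largest lr_x1e4:
  dataset   gpu  loss_x100  lr_x1e4  params_m
0      c4  H100        104       74       413
1    wiki  A100        247       15       355
Hence 355.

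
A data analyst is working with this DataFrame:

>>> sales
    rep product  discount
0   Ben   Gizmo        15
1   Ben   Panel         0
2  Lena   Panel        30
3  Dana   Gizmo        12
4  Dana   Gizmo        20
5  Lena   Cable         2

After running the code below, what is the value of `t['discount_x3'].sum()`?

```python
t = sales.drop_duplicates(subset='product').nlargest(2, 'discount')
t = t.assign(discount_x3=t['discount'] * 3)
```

drop duplicate product (keep=first):
    rep product  discount
0   Ben   Gizmo        15
1   Ben   Panel         0
5  Lena   Cable         2
take 2 rows with largest discount:
    rep product  discount
0   Ben   Gizmo        15
5  Lena   Cable         2
add column discount_x3 = t['discount'] * 3:
    rep product  discount  discount_x3
0   Ben   Gizmo        15           45
5  Lena   Cable         2            6
sum of column 'discount_x3' → 51

51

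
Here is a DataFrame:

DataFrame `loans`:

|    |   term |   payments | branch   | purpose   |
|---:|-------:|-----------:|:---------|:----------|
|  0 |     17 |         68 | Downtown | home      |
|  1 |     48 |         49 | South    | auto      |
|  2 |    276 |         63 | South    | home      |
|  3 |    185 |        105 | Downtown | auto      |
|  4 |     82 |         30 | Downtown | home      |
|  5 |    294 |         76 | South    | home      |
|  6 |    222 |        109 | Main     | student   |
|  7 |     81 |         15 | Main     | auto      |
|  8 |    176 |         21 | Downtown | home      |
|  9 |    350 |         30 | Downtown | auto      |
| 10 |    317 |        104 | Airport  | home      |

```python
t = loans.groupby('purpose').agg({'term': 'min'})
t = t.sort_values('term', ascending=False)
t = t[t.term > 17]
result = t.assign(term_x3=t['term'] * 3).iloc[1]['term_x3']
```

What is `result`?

group by purpose, min of term:
         term
purpose      
auto       48
home       17
student   222
sort by term descending:
         term
purpose      
student   222
auto       48
home       17
filter rows where term > 17:
         term
purpose      
student   222
auto       48
add column term_x3 = t['term'] * 3:
         term  term_x3
purpose               
student   222      666
auto       48      144
value at position 1, column 'term_x3' → 144

144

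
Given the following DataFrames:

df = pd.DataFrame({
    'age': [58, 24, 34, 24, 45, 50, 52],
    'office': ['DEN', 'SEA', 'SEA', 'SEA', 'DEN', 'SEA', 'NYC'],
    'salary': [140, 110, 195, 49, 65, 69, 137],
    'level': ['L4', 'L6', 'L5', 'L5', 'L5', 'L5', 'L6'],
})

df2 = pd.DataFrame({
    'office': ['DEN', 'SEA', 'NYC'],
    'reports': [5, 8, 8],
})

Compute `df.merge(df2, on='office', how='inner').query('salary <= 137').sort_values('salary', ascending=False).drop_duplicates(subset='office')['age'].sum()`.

121

merge on 'office' (how='inner') → 7 rows:
   age office  salary level  reports
0   58    DEN     140    L4        5
1   24    SEA     110    L6        8
2   34    SEA     195    L5        8
3   24    SEA      49    L5        8
4   45    DEN      65    L5        5
5   50    SEA      69    L5        8
6   52    NYC     137    L6        8
filter rows where salary <= 137:
   age office  salary level  reports
1   24    SEA     110    L6        8
3   24    SEA      49    L5        8
4   45    DEN      65    L5        5
5   50    SEA      69    L5        8
6   52    NYC     137    L6        8
sort by salary descending:
   age office  salary level  reports
6   52    NYC     137    L6        8
1   24    SEA     110    L6        8
5   50    SEA      69    L5        8
4   45    DEN      65    L5        5
3   24    SEA      49    L5        8
drop duplicate office (keep=first):
   age office  salary level  reports
6   52    NYC     137    L6        8
1   24    SEA     110    L6        8
4   45    DEN      65    L5        5
Hence 121.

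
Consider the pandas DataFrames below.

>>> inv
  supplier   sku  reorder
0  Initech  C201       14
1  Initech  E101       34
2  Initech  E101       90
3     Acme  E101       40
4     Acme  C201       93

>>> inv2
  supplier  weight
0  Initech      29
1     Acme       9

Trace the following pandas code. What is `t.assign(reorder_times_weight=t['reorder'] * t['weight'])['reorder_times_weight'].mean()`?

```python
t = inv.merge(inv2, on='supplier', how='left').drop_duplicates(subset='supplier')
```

383.0

merge on 'supplier' (how='left') → 5 rows:
  supplier   sku  reorder  weight
0  Initech  C201       14      29
1  Initech  E101       34      29
2  Initech  E101       90      29
3     Acme  E101       40       9
4     Acme  C201       93       9
drop duplicate supplier (keep=first):
  supplier   sku  reorder  weight
0  Initech  C201       14      29
3     Acme  E101       40       9
add column reorder_times_weight = t['reorder'] * t['weight']:
  supplier   sku  reorder  weight  reorder_times_weight
0  Initech  C201       14      29                   406
3     Acme  E101       40       9                   360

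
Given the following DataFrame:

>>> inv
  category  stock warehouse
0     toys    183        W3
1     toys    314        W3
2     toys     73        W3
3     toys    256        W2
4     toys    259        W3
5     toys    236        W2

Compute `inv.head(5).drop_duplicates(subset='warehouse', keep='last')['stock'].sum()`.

515

take first 5 rows:
  category  stock warehouse
0     toys    183        W3
1     toys    314        W3
2     toys     73        W3
3     toys    256        W2
4     toys    259        W3
drop duplicate warehouse (keep=last):
  category  stock warehouse
3     toys    256        W2
4     toys    259        W3
sum of column 'stock' → 515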